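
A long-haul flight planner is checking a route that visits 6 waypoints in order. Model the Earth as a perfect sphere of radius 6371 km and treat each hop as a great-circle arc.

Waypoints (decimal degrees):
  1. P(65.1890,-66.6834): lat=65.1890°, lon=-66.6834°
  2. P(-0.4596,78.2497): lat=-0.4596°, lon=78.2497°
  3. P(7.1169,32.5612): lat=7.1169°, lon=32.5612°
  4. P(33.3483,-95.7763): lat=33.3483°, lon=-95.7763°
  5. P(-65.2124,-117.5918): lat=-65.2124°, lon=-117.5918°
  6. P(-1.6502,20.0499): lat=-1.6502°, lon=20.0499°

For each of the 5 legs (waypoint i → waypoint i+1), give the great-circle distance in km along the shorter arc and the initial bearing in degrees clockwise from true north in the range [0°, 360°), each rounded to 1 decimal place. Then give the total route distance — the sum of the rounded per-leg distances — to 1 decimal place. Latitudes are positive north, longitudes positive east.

Leg 1: dist=12290.6 km, bearing=37.8°
Leg 2: dist=5137.1 km, bearing=280.3°
Leg 3: dist=12953.2 km, bearing=312.9°
Leg 4: dist=11121.4 km, bearing=189.1°
Leg 5: dist=11839.1 km, bearing=135.4°
Total: 53341.4 km

Leg 1: φ1=1.1377627, φ2=-0.0080215, Δφ=-1.1457842, Δλ=2.5295598 rad; a=sin²(Δφ/2)+cosφ1·cosφ2·sin²(Δλ/2)=0.6753632564; c=2·atan2(√a, √(1-a))=1.929143111; dist=6371·c=12290.571 ≈ 12290.6 km; running total=12290.6 km
Leg 1 bearing: y=sinΔλ·cosφ2=0.57451402, x=cosφ1·sinφ2-sinφ1·cosφ2·cosΔλ=0.73954347; θ=atan2(y, x)=37.8418° ≈ 37.8°
Leg 2: φ1=-0.0080215, φ2=0.1242133, Δφ=0.1322349, Δλ=-0.7974148 rad; a=sin²(Δφ/2)+cosφ1·cosφ2·sin²(Δλ/2)=0.1539196413; c=2·atan2(√a, √(1-a))=0.806317808; dist=6371·c=5137.051 ≈ 5137.1 km; running total=17427.7 km
Leg 2 bearing: y=sinΔλ·cosφ2=-0.71003952, x=cosφ1·sinφ2-sinφ1·cosφ2·cosΔλ=0.12945047; θ=atan2(y, x)=-79.6676° <0 so +360° → 280.3324° ≈ 280.3°
Leg 3: φ1=0.1242133, φ2=0.5820376, Δφ=0.4578243, Δλ=-2.2399119 rad; a=sin²(Δφ/2)+cosφ1·cosφ2·sin²(Δλ/2)=0.7230288106; c=2·atan2(√a, √(1-a))=2.033151934; dist=6371·c=12953.211 ≈ 12953.2 km; running total=30380.9 km
Leg 3 bearing: y=sinΔλ·cosφ2=-0.65521943, x=cosφ1·sinφ2-sinφ1·cosφ2·cosΔλ=0.60968853; θ=atan2(y, x)=-47.0615° <0 so +360° → 312.9385° ≈ 312.9°
Leg 4: φ1=0.5820376, φ2=-1.1381711, Δφ=-1.7202087, Δλ=-0.3807523 rad; a=sin²(Δφ/2)+cosφ1·cosφ2·sin²(Δλ/2)=0.5869690970; c=2·atan2(√a, √(1-a))=1.745623750; dist=6371·c=11121.369 ≈ 11121.4 km; running total=41502.3 km
Leg 4 bearing: y=sinΔλ·cosφ2=-0.15580335, x=cosφ1·sinφ2-sinφ1·cosφ2·cosΔλ=-0.97235324; θ=atan2(y, x)=-170.8967° <0 so +360° → 189.1033° ≈ 189.1°
Leg 5: φ1=-1.1381711, φ2=-0.0288014, Δφ=1.1093697, Δλ=2.4023009 rad; a=sin²(Δφ/2)+cosφ1·cosφ2·sin²(Δλ/2)=0.6417672233; c=2·atan2(√a, √(1-a))=1.858274138; dist=6371·c=11839.065 ≈ 11839.1 km; running total=53341.4 km
Leg 5 bearing: y=sinΔλ·cosφ2=0.67348533, x=cosφ1·sinφ2-sinφ1·cosφ2·cosΔλ=-0.68266077; θ=atan2(y, x)=135.3876° ≈ 135.4°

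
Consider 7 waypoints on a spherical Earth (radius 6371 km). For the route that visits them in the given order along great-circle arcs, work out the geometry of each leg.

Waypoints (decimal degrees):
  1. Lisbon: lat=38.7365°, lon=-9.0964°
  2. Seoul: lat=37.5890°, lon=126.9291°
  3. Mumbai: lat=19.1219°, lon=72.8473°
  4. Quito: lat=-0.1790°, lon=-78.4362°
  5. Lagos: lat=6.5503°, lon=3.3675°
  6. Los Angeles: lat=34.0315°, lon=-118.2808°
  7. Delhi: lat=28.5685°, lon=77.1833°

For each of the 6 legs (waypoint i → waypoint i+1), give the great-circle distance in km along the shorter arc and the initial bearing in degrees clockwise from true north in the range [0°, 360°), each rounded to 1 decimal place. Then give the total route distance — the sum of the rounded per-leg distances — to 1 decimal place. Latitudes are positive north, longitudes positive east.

Leg 1: dist=10409.9 km, bearing=33.5°
Leg 2: dist=5591.0 km, bearing=264.1°
Leg 3: dist=16241.3 km, bearing=300.6°
Leg 4: dist=9104.4 km, bearing=83.4°
Leg 5: dist=12409.6 km, bearing=310.6°
Leg 6: dist=12866.6 km, bearing=344.9°
Total: 66622.8 km

Leg 1: φ1=0.6760795, φ2=0.6560518, Δφ=-0.0200277, Δλ=2.3740928 rad; a=sin²(Δφ/2)+cosφ1·cosφ2·sin²(Δλ/2)=0.5315599904; c=2·atan2(√a, √(1-a))=1.633958296; dist=6371·c=10409.948 ≈ 10409.9 km; running total=10409.9 km
Leg 1 bearing: y=sinΔλ·cosφ2=0.55019825, x=cosφ1·sinφ2-sinφ1·cosφ2·cosΔλ=0.83264503; θ=atan2(y, x)=33.4561° ≈ 33.5°
Leg 2: φ1=0.6560518, φ2=0.3337401, Δφ=-0.3223117, Δλ=-0.9439055 rad; a=sin²(Δφ/2)+cosφ1·cosφ2·sin²(Δλ/2)=0.1804891941; c=2·atan2(√a, √(1-a))=0.877570708; dist=6371·c=5591.003 ≈ 5591.0 km; running total=16000.9 km
Leg 2 bearing: y=sinΔλ·cosφ2=-0.76517058, x=cosφ1·sinφ2-sinφ1·cosφ2·cosΔλ=-0.07851987; θ=atan2(y, x)=-95.8590° <0 so +360° → 264.1410° ≈ 264.1°
Leg 3: φ1=0.3337401, φ2=-0.0031241, Δφ=-0.3368643, Δλ=-2.6403952 rad; a=sin²(Δφ/2)+cosφ1·cosφ2·sin²(Δλ/2)=0.9148186028; c=2·atan2(√a, √(1-a))=2.549253881; dist=6371·c=16241.296 ≈ 16241.3 km; running total=32242.2 km
Leg 3 bearing: y=sinΔλ·cosφ2=-0.48047373, x=cosφ1·sinφ2-sinφ1·cosφ2·cosΔλ=0.28433624; θ=atan2(y, x)=-59.3837° <0 so +360° → 300.6163° ≈ 300.6°
Leg 4: φ1=-0.0031241, φ2=0.1143243, Δφ=0.1174484, Δλ=1.4277439 rad; a=sin²(Δφ/2)+cosφ1·cosφ2·sin²(Δλ/2)=0.4293613565; c=2·atan2(√a, √(1-a))=1.429044803; dist=6371·c=9104.444 ≈ 9104.4 km; running total=41346.6 km
Leg 4 bearing: y=sinΔλ·cosφ2=0.98332421, x=cosφ1·sinφ2-sinφ1·cosφ2·cosΔλ=0.11451736; θ=atan2(y, x)=83.3573° ≈ 83.4°
Leg 5: φ1=0.1143243, φ2=0.5939617, Δφ=0.4796374, Δλ=-2.1231634 rad; a=sin²(Δφ/2)+cosφ1·cosφ2·sin²(Δλ/2)=0.6840784937; c=2·atan2(√a, √(1-a))=1.947822330; dist=6371·c=12409.576 ≈ 12409.6 km; running total=53756.2 km
Leg 5 bearing: y=sinΔλ·cosφ2=-0.70548536, x=cosφ1·sinφ2-sinφ1·cosφ2·cosΔλ=0.60559957; θ=atan2(y, x)=-49.3567° <0 so +360° → 310.6433° ≈ 310.6°
Leg 6: φ1=0.5939617, φ2=0.4986144, Δφ=-0.0953473, Δλ=3.4114921 rad; a=sin²(Δφ/2)+cosφ1·cosφ2·sin²(Δλ/2)=0.7169253565; c=2·atan2(√a, √(1-a))=2.019558622; dist=6371·c=12866.608 ≈ 12866.6 km; running total=66622.8 km
Leg 6 bearing: y=sinΔλ·cosφ2=-0.23417072, x=cosφ1·sinφ2-sinφ1·cosφ2·cosΔλ=0.87002163; θ=atan2(y, x)=-15.0644° <0 so +360° → 344.9356° ≈ 344.9°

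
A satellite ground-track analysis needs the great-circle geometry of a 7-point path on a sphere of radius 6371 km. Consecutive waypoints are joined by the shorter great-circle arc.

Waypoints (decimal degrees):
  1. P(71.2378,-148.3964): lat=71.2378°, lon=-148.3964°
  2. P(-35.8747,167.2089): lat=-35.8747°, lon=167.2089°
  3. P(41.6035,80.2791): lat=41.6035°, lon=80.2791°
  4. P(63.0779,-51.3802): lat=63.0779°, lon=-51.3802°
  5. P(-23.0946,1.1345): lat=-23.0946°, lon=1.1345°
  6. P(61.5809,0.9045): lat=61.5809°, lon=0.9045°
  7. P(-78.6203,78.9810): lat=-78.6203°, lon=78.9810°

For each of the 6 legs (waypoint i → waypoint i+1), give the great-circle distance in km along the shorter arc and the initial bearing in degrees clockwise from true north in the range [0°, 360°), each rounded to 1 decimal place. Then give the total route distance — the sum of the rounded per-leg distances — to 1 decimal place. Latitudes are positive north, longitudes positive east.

Leg 1: φ1=1.2433342, φ2=-0.6261316, Δφ=-1.8694658, Δλ=5.5083516 rad; a=sin²(Δφ/2)+cosφ1·cosφ2·sin²(Δλ/2)=0.6843238981; c=2·atan2(√a, √(1-a))=1.948350271; dist=6371·c=12412.940 ≈ 12412.9 km; running total=12412.9 km
Leg 1 bearing: y=sinΔλ·cosφ2=-0.56688399, x=cosφ1·sinφ2-sinφ1·cosφ2·cosΔλ=-0.73670981; θ=atan2(y, x)=-142.4224° <0 so +360° → 217.5776° ≈ 217.6°
Leg 2: φ1=-0.6261316, φ2=0.7261181, Δφ=1.3522497, Δλ=-1.5172112 rad; a=sin²(Δφ/2)+cosφ1·cosφ2·sin²(Δλ/2)=0.6783225549; c=2·atan2(√a, √(1-a))=1.935470711; dist=6371·c=12330.884 ≈ 12330.9 km; running total=24743.8 km
Leg 2 bearing: y=sinΔλ·cosφ2=-0.74668425, x=cosφ1·sinφ2-sinφ1·cosφ2·cosΔλ=0.56148633; θ=atan2(y, x)=-53.0578° <0 so +360° → 306.9422° ≈ 306.9°
Leg 3: φ1=0.7261181, φ2=1.1009170, Δφ=0.3747990, Δλ=-2.2978883 rad; a=sin²(Δφ/2)+cosφ1·cosφ2·sin²(Δλ/2)=0.3165169710; c=2·atan2(√a, √(1-a))=1.195050894; dist=6371·c=7613.669 ≈ 7613.7 km; running total=32357.5 km
Leg 3 bearing: y=sinΔλ·cosφ2=-0.33827571, x=cosφ1·sinφ2-sinφ1·cosφ2·cosΔλ=0.86654801; θ=atan2(y, x)=-21.3243° <0 so +360° → 338.6757° ≈ 338.7°
Leg 4: φ1=1.1009170, φ2=-0.4030768, Δφ=-1.5039938, Δλ=0.9165544 rad; a=sin²(Δφ/2)+cosφ1·cosφ2·sin²(Δλ/2)=0.5481399131; c=2·atan2(√a, √(1-a))=1.667225526; dist=6371·c=10621.894 ≈ 10621.9 km; running total=42979.4 km
Leg 4 bearing: y=sinΔλ·cosφ2=0.72991643, x=cosφ1·sinφ2-sinφ1·cosφ2·cosΔλ=-0.67672165; θ=atan2(y, x)=132.8343° ≈ 132.8°
Leg 5: φ1=-0.4030768, φ2=1.0747895, Δφ=1.4778663, Δλ=-0.0040143 rad; a=sin²(Δφ/2)+cosφ1·cosφ2·sin²(Δλ/2)=0.4536035854; c=2·atan2(√a, √(1-a))=1.477869813; dist=6371·c=9415.509 ≈ 9415.5 km; running total=52394.9 km
Leg 5 bearing: y=sinΔλ·cosφ2=-0.00191045, x=cosφ1·sinφ2-sinφ1·cosφ2·cosΔλ=0.99568360; θ=atan2(y, x)=-0.1099° <0 so +360° → 359.8901° ≈ 359.9°
Leg 6: φ1=1.0747895, φ2=-1.3721831, Δφ=-2.4469726, Δλ=1.3626920 rad; a=sin²(Δφ/2)+cosφ1·cosφ2·sin²(Δλ/2)=0.9213996352; c=2·atan2(√a, √(1-a))=2.573259465; dist=6371·c=16394.236 ≈ 16394.2 km; running total=68789.1 km
Leg 6 bearing: y=sinΔλ·cosφ2=0.19305292, x=cosφ1·sinφ2-sinφ1·cosφ2·cosΔλ=-0.50241413; θ=atan2(y, x)=158.9807° ≈ 159.0°

Leg 1: dist=12412.9 km, bearing=217.6°
Leg 2: dist=12330.9 km, bearing=306.9°
Leg 3: dist=7613.7 km, bearing=338.7°
Leg 4: dist=10621.9 km, bearing=132.8°
Leg 5: dist=9415.5 km, bearing=359.9°
Leg 6: dist=16394.2 km, bearing=159.0°
Total: 68789.1 km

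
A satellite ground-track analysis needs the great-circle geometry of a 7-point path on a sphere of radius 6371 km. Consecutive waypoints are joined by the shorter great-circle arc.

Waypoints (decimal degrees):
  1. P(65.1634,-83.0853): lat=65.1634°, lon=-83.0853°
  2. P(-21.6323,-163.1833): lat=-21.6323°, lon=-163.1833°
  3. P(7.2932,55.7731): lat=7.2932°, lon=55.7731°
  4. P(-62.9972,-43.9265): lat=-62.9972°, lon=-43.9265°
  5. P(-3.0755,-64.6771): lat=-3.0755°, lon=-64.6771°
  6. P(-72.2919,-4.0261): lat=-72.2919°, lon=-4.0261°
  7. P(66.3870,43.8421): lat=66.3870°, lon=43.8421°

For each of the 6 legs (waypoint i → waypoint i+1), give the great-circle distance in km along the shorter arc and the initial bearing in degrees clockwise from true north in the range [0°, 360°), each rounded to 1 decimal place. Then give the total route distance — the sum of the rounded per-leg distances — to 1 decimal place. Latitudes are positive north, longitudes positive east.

Leg 1: dist=11732.2 km, bearing=251.9°
Leg 2: dist=15545.2 km, bearing=255.1°
Leg 3: dist=11218.9 km, bearing=207.1°
Leg 4: dist=6877.5 km, bearing=336.3°
Leg 5: dist=8724.8 km, bearing=164.3°
Leg 6: dist=15822.0 km, bearing=29.1°
Total: 69920.6 km

Leg 1: φ1=1.1373159, φ2=-0.3775549, Δφ=-1.5148707, Δλ=-1.3979738 rad; a=sin²(Δφ/2)+cosφ1·cosφ2·sin²(Δλ/2)=0.6337046020; c=2·atan2(√a, √(1-a))=1.841499641; dist=6371·c=11732.194 ≈ 11732.2 km; running total=11732.2 km
Leg 1 bearing: y=sinΔλ·cosφ2=-0.91572133, x=cosφ1·sinφ2-sinφ1·cosφ2·cosΔλ=-0.29991127; θ=atan2(y, x)=-108.1343° <0 so +360° → 251.8657° ≈ 251.9°
Leg 2: φ1=-0.3775549, φ2=0.1272904, Δφ=0.5048452, Δλ=3.8215101 rad; a=sin²(Δφ/2)+cosφ1·cosφ2·sin²(Δλ/2)=0.8819030730; c=2·atan2(√a, √(1-a))=2.439985969; dist=6371·c=15545.151 ≈ 15545.2 km; running total=27277.4 km
Leg 2 bearing: y=sinΔλ·cosφ2=-0.62364211, x=cosφ1·sinφ2-sinφ1·cosφ2·cosΔλ=-0.16634510; θ=atan2(y, x)=-104.9349° <0 so +360° → 255.0651° ≈ 255.1°
Leg 3: φ1=0.1272904, φ2=-1.0995086, Δφ=-1.2267989, Δλ=-1.7400863 rad; a=sin²(Δφ/2)+cosφ1·cosφ2·sin²(Δλ/2)=0.5944927909; c=2·atan2(√a, √(1-a))=1.760925337; dist=6371·c=11218.855 ≈ 11218.9 km; running total=38496.3 km
Leg 3 bearing: y=sinΔλ·cosφ2=-0.44754346, x=cosφ1·sinφ2-sinφ1·cosφ2·cosΔλ=-0.87406481; θ=atan2(y, x)=-152.8864° <0 so +360° → 207.1136° ≈ 207.1°
Leg 4: φ1=-1.0995086, φ2=-0.0536776, Δφ=1.0458310, Δλ=-0.3621663 rad; a=sin²(Δφ/2)+cosφ1·cosφ2·sin²(Δλ/2)=0.2641135252; c=2·atan2(√a, √(1-a))=1.079495843; dist=6371·c=6877.468 ≈ 6877.5 km; running total=45373.8 km
Leg 4 bearing: y=sinΔλ·cosφ2=-0.35379053, x=cosφ1·sinφ2-sinφ1·cosφ2·cosΔλ=0.80762773; θ=atan2(y, x)=-23.6564° <0 so +360° → 336.3436° ≈ 336.3°
Leg 5: φ1=-0.0536776, φ2=-1.2617317, Δφ=-1.2080541, Δλ=1.0585596 rad; a=sin²(Δφ/2)+cosφ1·cosφ2·sin²(Δλ/2)=0.4000119248; c=2·atan2(√a, √(1-a))=1.369462747; dist=6371·c=8724.847 ≈ 8724.8 km; running total=54098.6 km
Leg 5 bearing: y=sinΔλ·cosφ2=0.26512794, x=cosφ1·sinφ2-sinφ1·cosφ2·cosΔλ=-0.94324796; θ=atan2(y, x)=164.3004° ≈ 164.3°
Leg 6: φ1=-1.2617317, φ2=1.1586717, Δφ=2.4204034, Δλ=0.8354577 rad; a=sin²(Δφ/2)+cosφ1·cosφ2·sin²(Δλ/2)=0.8955624666; c=2·atan2(√a, √(1-a))=2.483442307; dist=6371·c=15822.011 ≈ 15822.0 km; running total=69920.6 km
Leg 6 bearing: y=sinΔλ·cosφ2=0.29705448, x=cosφ1·sinφ2-sinφ1·cosφ2·cosΔλ=0.53467745; θ=atan2(y, x)=29.0555° ≈ 29.1°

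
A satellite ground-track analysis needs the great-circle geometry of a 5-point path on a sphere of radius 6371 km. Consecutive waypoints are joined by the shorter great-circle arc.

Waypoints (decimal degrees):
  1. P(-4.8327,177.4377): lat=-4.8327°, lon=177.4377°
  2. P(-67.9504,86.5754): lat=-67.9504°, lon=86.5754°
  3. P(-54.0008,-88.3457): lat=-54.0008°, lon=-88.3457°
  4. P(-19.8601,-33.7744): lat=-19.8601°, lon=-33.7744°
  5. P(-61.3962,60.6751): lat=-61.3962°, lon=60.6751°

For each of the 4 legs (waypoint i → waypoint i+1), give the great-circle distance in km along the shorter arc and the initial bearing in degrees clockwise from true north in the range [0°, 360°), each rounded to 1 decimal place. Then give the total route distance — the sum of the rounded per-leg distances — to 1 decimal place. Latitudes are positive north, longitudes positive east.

Leg 1: dist=9545.5 km, bearing=202.1°
Leg 2: dist=6448.2 km, bearing=183.5°
Leg 3: dist=5945.1 km, bearing=72.5°
Leg 4: dist=8309.9 km, bearing=150.3°
Total: 30248.7 km

Leg 1: φ1=-0.0843465, φ2=-1.1859582, Δφ=-1.1016117, Δλ=-1.5858463 rad; a=sin²(Δφ/2)+cosφ1·cosφ2·sin²(Δλ/2)=0.4637724535; c=2·atan2(√a, √(1-a))=1.498277688; dist=6371·c=9545.527 ≈ 9545.5 km; running total=9545.5 km
Leg 1 bearing: y=sinΔλ·cosφ2=-0.37536659, x=cosφ1·sinφ2-sinφ1·cosφ2·cosΔλ=-0.92404014; θ=atan2(y, x)=-157.8919° <0 so +360° → 202.1081° ≈ 202.1°
Leg 2: φ1=-1.1859582, φ2=-0.9424918, Δφ=0.2434664, Δλ=-3.0529491 rad; a=sin²(Δφ/2)+cosφ1·cosφ2·sin²(Δλ/2)=0.2349684376; c=2·atan2(√a, √(1-a))=1.012121320; dist=6371·c=6448.225 ≈ 6448.2 km; running total=15993.7 km
Leg 2 bearing: y=sinΔλ·cosφ2=-0.05203415, x=cosφ1·sinφ2-sinφ1·cosφ2·cosΔλ=-0.84636017; θ=atan2(y, x)=-176.4819° <0 so +360° → 183.5181° ≈ 183.5°
Leg 3: φ1=-0.9424918, φ2=-0.3466241, Δφ=0.5958676, Δλ=0.9524489 rad; a=sin²(Δφ/2)+cosφ1·cosφ2·sin²(Δλ/2)=0.2023462858; c=2·atan2(√a, √(1-a))=0.933148120; dist=6371·c=5945.087 ≈ 5945.1 km; running total=21938.8 km
Leg 3 bearing: y=sinΔλ·cosφ2=0.76637501, x=cosφ1·sinφ2-sinφ1·cosφ2·cosΔλ=0.24140921; θ=atan2(y, x)=72.5155° ≈ 72.5°
Leg 4: φ1=-0.3466241, φ2=-1.0715658, Δφ=-0.7249417, Δλ=1.6484548 rad; a=sin²(Δφ/2)+cosφ1·cosφ2·sin²(Δλ/2)=0.3683354669; c=2·atan2(√a, √(1-a))=1.304324880; dist=6371·c=8309.854 ≈ 8309.9 km; running total=30248.7 km
Leg 4 bearing: y=sinΔλ·cosφ2=0.47730718, x=cosφ1·sinφ2-sinφ1·cosφ2·cosΔλ=-0.83835294; θ=atan2(y, x)=150.3454° ≈ 150.3°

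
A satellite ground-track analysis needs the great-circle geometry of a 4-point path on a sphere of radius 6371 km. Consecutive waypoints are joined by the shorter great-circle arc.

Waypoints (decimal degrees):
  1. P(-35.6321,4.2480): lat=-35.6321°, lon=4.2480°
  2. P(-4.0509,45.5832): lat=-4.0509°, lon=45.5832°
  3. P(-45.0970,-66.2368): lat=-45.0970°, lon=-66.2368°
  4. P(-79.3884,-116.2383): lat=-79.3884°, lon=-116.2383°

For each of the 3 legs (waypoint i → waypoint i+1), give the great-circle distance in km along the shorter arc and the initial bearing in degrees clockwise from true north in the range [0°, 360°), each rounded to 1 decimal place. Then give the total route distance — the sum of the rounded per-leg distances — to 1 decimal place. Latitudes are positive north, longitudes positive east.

Leg 1: φ1=-0.6218975, φ2=-0.0707015, Δφ=0.5511959, Δλ=0.7214353 rad; a=sin²(Δφ/2)+cosφ1·cosφ2·sin²(Δλ/2)=0.1750455637; c=2·atan2(√a, √(1-a))=0.863331799; dist=6371·c=5500.287 ≈ 5500.3 km; running total=5500.3 km
Leg 1 bearing: y=sinΔλ·cosφ2=0.65881304, x=cosφ1·sinφ2-sinφ1·cosφ2·cosΔλ=0.37892457; θ=atan2(y, x)=60.0941° ≈ 60.1°
Leg 2: φ1=-0.0707015, φ2=-0.7870911, Δφ=-0.7163896, Δλ=-1.9516272 rad; a=sin²(Δφ/2)+cosφ1·cosφ2·sin²(Δλ/2)=0.6058443186; c=2·atan2(√a, √(1-a))=1.784098758; dist=6371·c=11366.493 ≈ 11366.5 km; running total=16866.8 km
Leg 2 bearing: y=sinΔλ·cosφ2=-0.65533464, x=cosφ1·sinφ2-sinφ1·cosφ2·cosΔλ=-0.72506857; θ=atan2(y, x)=-137.8920° <0 so +360° → 222.1080° ≈ 222.1°
Leg 3: φ1=-0.7870911, φ2=-1.3855890, Δφ=-0.5984978, Δλ=-0.8726908 rad; a=sin²(Δφ/2)+cosφ1·cosφ2·sin²(Δλ/2)=0.1101274822; c=2·atan2(√a, √(1-a))=0.676537841; dist=6371·c=4310.223 ≈ 4310.2 km; running total=21177.0 km
Leg 3 bearing: y=sinΔλ·cosφ2=-0.14107045, x=cosφ1·sinφ2-sinφ1·cosφ2·cosΔλ=-0.60999738; θ=atan2(y, x)=-166.9785° <0 so +360° → 193.0215° ≈ 193.0°

Leg 1: dist=5500.3 km, bearing=60.1°
Leg 2: dist=11366.5 km, bearing=222.1°
Leg 3: dist=4310.2 km, bearing=193.0°
Total: 21177.0 km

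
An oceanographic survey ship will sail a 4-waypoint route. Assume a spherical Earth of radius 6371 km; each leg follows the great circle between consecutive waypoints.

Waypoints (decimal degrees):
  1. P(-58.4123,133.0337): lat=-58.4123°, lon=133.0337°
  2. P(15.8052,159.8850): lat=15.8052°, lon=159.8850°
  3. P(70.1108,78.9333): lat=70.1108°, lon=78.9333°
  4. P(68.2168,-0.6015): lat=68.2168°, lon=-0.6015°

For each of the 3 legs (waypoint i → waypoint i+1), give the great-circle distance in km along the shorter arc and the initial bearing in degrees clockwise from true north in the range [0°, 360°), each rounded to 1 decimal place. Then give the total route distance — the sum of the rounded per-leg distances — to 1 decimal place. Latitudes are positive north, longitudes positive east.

Leg 1: dist=8609.7 km, bearing=26.4°
Leg 2: dist=8015.5 km, bearing=339.3°
Leg 3: dist=2929.4 km, bearing=304.7°
Total: 19554.6 km

Leg 1: φ1=-1.0194870, φ2=0.2758528, Δφ=1.2953397, Δλ=0.4686436 rad; a=sin²(Δφ/2)+cosφ1·cosφ2·sin²(Δλ/2)=0.3911770120; c=2·atan2(√a, √(1-a))=1.351394349; dist=6371·c=8609.733 ≈ 8609.7 km; running total=8609.7 km
Leg 1 bearing: y=sinΔλ·cosφ2=0.43460013, x=cosφ1·sinφ2-sinφ1·cosφ2·cosΔλ=0.87392961; θ=atan2(y, x)=26.4409° ≈ 26.4°
Leg 2: φ1=0.2758528, φ2=1.2236643, Δφ=0.9478115, Δλ=-1.4128737 rad; a=sin²(Δφ/2)+cosφ1·cosφ2·sin²(Δλ/2)=0.3461993436; c=2·atan2(√a, √(1-a))=1.258125238; dist=6371·c=8015.516 ≈ 8015.5 km; running total=16625.2 km
Leg 2 bearing: y=sinΔλ·cosφ2=-0.33596887, x=cosφ1·sinφ2-sinφ1·cosφ2·cosΔλ=0.89022826; θ=atan2(y, x)=-20.6763° <0 so +360° → 339.3237° ≈ 339.3°
Leg 3: φ1=1.2236643, φ2=1.1906078, Δφ=-0.0330565, Δλ=-1.3881441 rad; a=sin²(Δφ/2)+cosφ1·cosφ2·sin²(Δλ/2)=0.0519312472; c=2·atan2(√a, √(1-a))=0.459808481; dist=6371·c=2929.440 ≈ 2929.4 km; running total=19554.6 km
Leg 3 bearing: y=sinΔλ·cosφ2=-0.36492255, x=cosφ1·sinφ2-sinφ1·cosφ2·cosΔλ=0.25252545; θ=atan2(y, x)=-55.3169° <0 so +360° → 304.6831° ≈ 304.7°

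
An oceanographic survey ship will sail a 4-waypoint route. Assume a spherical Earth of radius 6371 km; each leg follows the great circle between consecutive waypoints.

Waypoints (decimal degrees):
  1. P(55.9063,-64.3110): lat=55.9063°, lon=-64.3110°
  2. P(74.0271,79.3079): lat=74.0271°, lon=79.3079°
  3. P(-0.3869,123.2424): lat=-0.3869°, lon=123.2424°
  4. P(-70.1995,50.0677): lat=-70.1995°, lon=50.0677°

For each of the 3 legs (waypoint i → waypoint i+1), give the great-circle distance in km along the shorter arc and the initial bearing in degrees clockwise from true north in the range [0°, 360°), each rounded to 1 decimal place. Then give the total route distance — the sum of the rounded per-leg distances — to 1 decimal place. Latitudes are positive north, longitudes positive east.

Leg 1: dist=5313.0 km, bearing=12.7°
Leg 2: dist=8778.8 km, bearing=135.0°
Leg 3: dist=9341.2 km, bearing=199.0°
Total: 23433.0 km

Leg 1: φ1=0.9757490, φ2=1.2920166, Δφ=0.3162676, Δλ=2.5066227 rad; a=sin²(Δφ/2)+cosφ1·cosφ2·sin²(Δλ/2)=0.1640188613; c=2·atan2(√a, √(1-a))=0.833941083; dist=6371·c=5313.039 ≈ 5313.0 km; running total=5313.0 km
Leg 1 bearing: y=sinΔλ·cosφ2=0.16322552, x=cosφ1·sinφ2-sinφ1·cosφ2·cosΔλ=0.72237395; θ=atan2(y, x)=12.7326° ≈ 12.7°
Leg 2: φ1=1.2920166, φ2=-0.0067527, Δφ=-1.2987693, Δλ=0.7668017 rad; a=sin²(Δφ/2)+cosφ1·cosφ2·sin²(Δλ/2)=0.4041640986; c=2·atan2(√a, √(1-a))=1.377931078; dist=6371·c=8778.799 ≈ 8778.8 km; running total=14091.8 km
Leg 2 bearing: y=sinΔλ·cosφ2=0.69381976, x=cosφ1·sinφ2-sinφ1·cosφ2·cosΔλ=-0.69417294; θ=atan2(y, x)=135.0146° ≈ 135.0°
Leg 3: φ1=-0.0067527, φ2=-1.2252124, Δφ=-1.2184597, Δλ=-1.2771394 rad; a=sin²(Δφ/2)+cosφ1·cosφ2·sin²(Δλ/2)=0.4477986246; c=2·atan2(√a, √(1-a))=1.466202976; dist=6371·c=9341.179 ≈ 9341.2 km; running total=23433.0 km
Leg 3 bearing: y=sinΔλ·cosφ2=-0.32424501, x=cosφ1·sinφ2-sinφ1·cosφ2·cosΔλ=-0.94019426; θ=atan2(y, x)=-160.9722° <0 so +360° → 199.0278° ≈ 199.0°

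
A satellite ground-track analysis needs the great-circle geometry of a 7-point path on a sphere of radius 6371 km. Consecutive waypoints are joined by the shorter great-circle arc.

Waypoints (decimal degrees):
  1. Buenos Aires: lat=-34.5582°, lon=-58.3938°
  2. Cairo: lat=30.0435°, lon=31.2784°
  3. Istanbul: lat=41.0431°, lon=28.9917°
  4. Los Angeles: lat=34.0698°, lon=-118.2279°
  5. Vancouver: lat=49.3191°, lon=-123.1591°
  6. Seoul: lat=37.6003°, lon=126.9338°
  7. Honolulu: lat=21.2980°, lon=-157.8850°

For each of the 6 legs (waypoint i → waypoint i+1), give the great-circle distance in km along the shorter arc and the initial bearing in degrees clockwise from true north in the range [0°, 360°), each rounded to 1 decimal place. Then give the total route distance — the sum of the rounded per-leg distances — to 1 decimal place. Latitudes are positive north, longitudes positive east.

Leg 1: dist=11815.0 km, bearing=64.4°
Leg 2: dist=1240.3 km, bearing=351.1°
Leg 3: dist=11014.7 km, bearing=333.0°
Leg 4: dist=1743.4 km, bearing=348.0°
Leg 5: dist=8153.9 km, bearing=309.0°
Leg 6: dist=7313.2 km, bearing=81.0°
Total: 41280.5 km

Leg 1: φ1=-0.6031544, φ2=0.5243580, Δφ=1.1275124, Δλ=1.5650751 rad; a=sin²(Δφ/2)+cosφ1·cosφ2·sin²(Δλ/2)=0.6399578955; c=2·atan2(√a, √(1-a))=1.854502719; dist=6371·c=11815.037 ≈ 11815.0 km; running total=11815.0 km
Leg 1 bearing: y=sinΔλ·cosφ2=0.86563138, x=cosφ1·sinφ2-sinφ1·cosφ2·cosΔλ=0.41512585; θ=atan2(y, x)=64.3793° ≈ 64.4°
Leg 2: φ1=0.5243580, φ2=0.7163372, Δφ=0.1919792, Δλ=-0.0399104 rad; a=sin²(Δφ/2)+cosφ1·cosφ2·sin²(Δλ/2)=0.0094456931; c=2·atan2(√a, √(1-a))=0.194685225; dist=6371·c=1240.340 ≈ 1240.3 km; running total=13055.3 km
Leg 2 bearing: y=sinΔλ·cosφ2=-0.03009310, x=cosφ1·sinφ2-sinφ1·cosφ2·cosΔλ=0.19110283; θ=atan2(y, x)=-8.9489° <0 so +360° → 351.0511° ≈ 351.1°
Leg 3: φ1=0.7163372, φ2=0.5946302, Δφ=-0.1217070, Δλ=-2.5694667 rad; a=sin²(Δφ/2)+cosφ1·cosφ2·sin²(Δλ/2)=0.5787117500; c=2·atan2(√a, √(1-a))=1.728877402; dist=6371·c=11014.678 ≈ 11014.7 km; running total=24070.0 km
Leg 3 bearing: y=sinΔλ·cosφ2=-0.44848888, x=cosφ1·sinφ2-sinφ1·cosφ2·cosΔλ=0.87981564; θ=atan2(y, x)=-27.0104° <0 so +360° → 332.9896° ≈ 333.0°
Leg 4: φ1=0.5946302, φ2=0.8607807, Δφ=0.2661505, Δλ=-0.0860657 rad; a=sin²(Δφ/2)+cosφ1·cosφ2·sin²(Δλ/2)=0.0186040259; c=2·atan2(√a, √(1-a))=0.273646154; dist=6371·c=1743.400 ≈ 1743.4 km; running total=25813.4 km
Leg 4 bearing: y=sinΔλ·cosφ2=-0.05603230, x=cosφ1·sinφ2-sinφ1·cosφ2·cosΔλ=0.26437104; θ=atan2(y, x)=-11.9665° <0 so +360° → 348.0335° ≈ 348.0°
Leg 5: φ1=0.8607807, φ2=0.6562490, Δφ=-0.2045316, Δλ=4.3649445 rad; a=sin²(Δφ/2)+cosφ1·cosφ2·sin²(Δλ/2)=0.3565704586; c=2·atan2(√a, √(1-a))=1.279849818; dist=6371·c=8153.923 ≈ 8153.9 km; running total=33967.3 km
Leg 5 bearing: y=sinΔλ·cosφ2=-0.74494412, x=cosφ1·sinφ2-sinφ1·cosφ2·cosΔλ=0.60230402; θ=atan2(y, x)=-51.0437° <0 so +360° → 308.9563° ≈ 309.0°
Leg 6: φ1=0.6562490, φ2=0.3717202, Δφ=-0.2845288, Δλ=-4.9710258 rad; a=sin²(Δφ/2)+cosφ1·cosφ2·sin²(Δλ/2)=0.2947920822; c=2·atan2(√a, √(1-a))=1.147886300; dist=6371·c=7313.184 ≈ 7313.2 km; running total=41280.5 km
Leg 6 bearing: y=sinΔλ·cosφ2=0.90071499, x=cosφ1·sinφ2-sinφ1·cosφ2·cosΔλ=0.14237751; θ=atan2(y, x)=81.0175° ≈ 81.0°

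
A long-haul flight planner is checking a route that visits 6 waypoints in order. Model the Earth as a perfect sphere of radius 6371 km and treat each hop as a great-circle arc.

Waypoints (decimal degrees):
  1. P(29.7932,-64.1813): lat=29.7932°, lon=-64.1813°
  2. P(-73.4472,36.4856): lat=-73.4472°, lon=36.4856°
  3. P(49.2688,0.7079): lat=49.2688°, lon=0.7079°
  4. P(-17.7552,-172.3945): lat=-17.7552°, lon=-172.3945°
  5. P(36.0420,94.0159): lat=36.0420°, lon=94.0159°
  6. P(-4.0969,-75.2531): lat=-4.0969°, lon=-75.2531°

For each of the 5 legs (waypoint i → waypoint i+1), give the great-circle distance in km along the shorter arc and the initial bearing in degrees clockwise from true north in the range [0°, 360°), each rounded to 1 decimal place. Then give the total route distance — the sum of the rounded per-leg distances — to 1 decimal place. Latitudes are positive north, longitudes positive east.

Leg 1: φ1=0.5199894, φ2=-1.2818955, Δφ=-1.8018849, Δλ=1.7569689 rad; a=sin²(Δφ/2)+cosφ1·cosφ2·sin²(Δλ/2)=0.7610218491; c=2·atan2(√a, √(1-a))=2.120041648; dist=6371·c=13506.785 ≈ 13506.8 km; running total=13506.8 km
Leg 1 bearing: y=sinΔλ·cosφ2=0.27997573, x=cosφ1·sinφ2-sinφ1·cosφ2·cosΔλ=-0.80565748; θ=atan2(y, x)=160.8370° ≈ 160.8°
Leg 2: φ1=-1.2818955, φ2=0.8599028, Δφ=2.1417982, Δλ=-0.6244387 rad; a=sin²(Δφ/2)+cosφ1·cosφ2·sin²(Δλ/2)=0.7877780753; c=2·atan2(√a, √(1-a))=2.184080401; dist=6371·c=13914.776 ≈ 13914.8 km; running total=27421.6 km
Leg 2 bearing: y=sinΔλ·cosφ2=-0.38148539, x=cosφ1·sinφ2-sinφ1·cosφ2·cosΔλ=0.72332843; θ=atan2(y, x)=-27.8073° <0 so +360° → 332.1927° ≈ 332.2°
Leg 3: φ1=0.8599028, φ2=-0.3098867, Δφ=-1.1697895, Δλ=-3.0212068 rad; a=sin²(Δφ/2)+cosφ1·cosφ2·sin²(Δλ/2)=0.9240092167; c=2·atan2(√a, √(1-a))=2.583031319; dist=6371·c=16456.493 ≈ 16456.5 km; running total=43878.1 km
Leg 3 bearing: y=sinΔλ·cosφ2=-0.11437489, x=cosφ1·sinφ2-sinφ1·cosφ2·cosΔλ=0.51747765; θ=atan2(y, x)=-12.4634° <0 so +360° → 347.5366° ≈ 347.5°
Leg 4: φ1=-0.3098867, φ2=0.6290516, Δφ=0.9389383, Δλ=4.6497386 rad; a=sin²(Δφ/2)+cosφ1·cosφ2·sin²(Δλ/2)=0.6138200133; c=2·atan2(√a, √(1-a))=1.800449716; dist=6371·c=11470.665 ≈ 11470.7 km; running total=55348.8 km
Leg 4 bearing: y=sinΔλ·cosφ2=-0.80699955, x=cosφ1·sinφ2-sinφ1·cosφ2·cosΔλ=0.54491444; θ=atan2(y, x)=-55.9714° <0 so +360° → 304.0286° ≈ 304.0°
Leg 5: φ1=0.6290516, φ2=-0.0715044, Δφ=-0.7005560, Δλ=-2.9543014 rad; a=sin²(Δφ/2)+cosφ1·cosφ2·sin²(Δλ/2)=0.9172256054; c=2·atan2(√a, √(1-a))=2.557932520; dist=6371·c=16296.588 ≈ 16296.6 km; running total=71645.4 km
Leg 5 bearing: y=sinΔλ·cosφ2=-0.18572243, x=cosφ1·sinφ2-sinφ1·cosφ2·cosΔλ=0.51884329; θ=atan2(y, x)=-19.6951° <0 so +360° → 340.3049° ≈ 340.3°

Leg 1: dist=13506.8 km, bearing=160.8°
Leg 2: dist=13914.8 km, bearing=332.2°
Leg 3: dist=16456.5 km, bearing=347.5°
Leg 4: dist=11470.7 km, bearing=304.0°
Leg 5: dist=16296.6 km, bearing=340.3°
Total: 71645.4 km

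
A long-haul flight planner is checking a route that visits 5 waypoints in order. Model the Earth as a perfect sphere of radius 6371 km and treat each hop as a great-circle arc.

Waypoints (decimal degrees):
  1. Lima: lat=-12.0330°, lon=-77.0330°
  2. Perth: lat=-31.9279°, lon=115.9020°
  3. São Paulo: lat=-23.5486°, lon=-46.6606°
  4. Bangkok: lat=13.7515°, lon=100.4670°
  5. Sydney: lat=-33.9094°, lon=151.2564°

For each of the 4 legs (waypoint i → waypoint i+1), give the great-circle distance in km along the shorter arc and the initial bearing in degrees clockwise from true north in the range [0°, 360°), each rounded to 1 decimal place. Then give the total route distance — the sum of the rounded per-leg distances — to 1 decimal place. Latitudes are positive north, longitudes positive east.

Leg 1: φ1=-0.2100155, φ2=-0.5572470, Δφ=-0.3472315, Δλ=3.3673510 rad; a=sin²(Δφ/2)+cosφ1·cosφ2·sin²(Δλ/2)=0.8493752282; c=2·atan2(√a, √(1-a))=2.344445609; dist=6371·c=14936.463 ≈ 14936.5 km; running total=14936.5 km
Leg 1 bearing: y=sinΔλ·cosφ2=-0.18998089, x=cosφ1·sinφ2-sinφ1·cosφ2·cosΔλ=-0.68967751; θ=atan2(y, x)=-164.5991° <0 so +360° → 195.4009° ≈ 195.4°
Leg 2: φ1=-0.5572470, φ2=-0.4110006, Δφ=0.1462464, Δλ=-2.8372526 rad; a=sin²(Δφ/2)+cosφ1·cosφ2·sin²(Δλ/2)=0.7654947837; c=2·atan2(√a, √(1-a))=2.130564264; dist=6371·c=13573.825 ≈ 13573.8 km; running total=28510.3 km
Leg 2 bearing: y=sinΔλ·cosφ2=-0.27470808, x=cosφ1·sinφ2-sinφ1·cosφ2·cosΔλ=-0.80161434; θ=atan2(y, x)=-161.0837° <0 so +360° → 198.9163° ≈ 198.9°
Leg 3: φ1=-0.4110006, φ2=0.2400090, Δφ=0.6510096, Δλ=2.5678610 rad; a=sin²(Δφ/2)+cosφ1·cosφ2·sin²(Δλ/2)=0.9214199043; c=2·atan2(√a, √(1-a))=2.573334788; dist=6371·c=16394.716 ≈ 16394.7 km; running total=44905.0 km
Leg 3 bearing: y=sinΔλ·cosφ2=0.52721189, x=cosφ1·sinφ2-sinφ1·cosφ2·cosΔλ=-0.10802165; θ=atan2(y, x)=101.5792° ≈ 101.6°
Leg 4: φ1=0.2400090, φ2=-0.5918307, Δφ=-0.8318396, Δλ=0.8864423 rad; a=sin²(Δφ/2)+cosφ1·cosφ2·sin²(Δλ/2)=0.3115001072; c=2·atan2(√a, √(1-a))=1.184241400; dist=6371·c=7544.802 ≈ 7544.8 km; running total=52449.8 km
Leg 4 bearing: y=sinΔλ·cosφ2=0.64304547, x=cosφ1·sinφ2-sinφ1·cosφ2·cosΔλ=-0.66660609; θ=atan2(y, x)=136.0306° ≈ 136.0°

Leg 1: dist=14936.5 km, bearing=195.4°
Leg 2: dist=13573.8 km, bearing=198.9°
Leg 3: dist=16394.7 km, bearing=101.6°
Leg 4: dist=7544.8 km, bearing=136.0°
Total: 52449.8 km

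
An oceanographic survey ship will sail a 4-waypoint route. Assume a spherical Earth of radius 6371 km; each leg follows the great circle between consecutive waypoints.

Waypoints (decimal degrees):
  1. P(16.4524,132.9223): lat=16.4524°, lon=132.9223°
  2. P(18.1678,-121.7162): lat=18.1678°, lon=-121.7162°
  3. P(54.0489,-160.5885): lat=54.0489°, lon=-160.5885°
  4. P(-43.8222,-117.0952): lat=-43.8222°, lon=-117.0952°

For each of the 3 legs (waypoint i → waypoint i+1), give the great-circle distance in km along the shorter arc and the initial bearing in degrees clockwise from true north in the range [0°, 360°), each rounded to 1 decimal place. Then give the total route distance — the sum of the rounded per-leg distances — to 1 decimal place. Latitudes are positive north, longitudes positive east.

Leg 1: dist=10986.7 km, bearing=68.0°
Leg 2: dist=5185.1 km, bearing=329.5°
Leg 3: dist=11638.7 km, bearing=149.1°
Total: 27810.5 km

Leg 1: φ1=0.2871485, φ2=0.3170879, Δφ=0.0299394, Δλ=-4.4442802 rad; a=sin²(Δφ/2)+cosφ1·cosφ2·sin²(Δλ/2)=0.5765440840; c=2·atan2(√a, √(1-a))=1.724488853; dist=6371·c=10986.718 ≈ 10986.7 km; running total=10986.7 km
Leg 1 bearing: y=sinΔλ·cosφ2=0.91620211, x=cosφ1·sinφ2-sinφ1·cosφ2·cosΔλ=0.37032108; θ=atan2(y, x)=67.9919° ≈ 68.0°
Leg 2: φ1=0.3170879, φ2=0.9433313, Δφ=0.6262433, Δλ=-0.6784496 rad; a=sin²(Δφ/2)+cosφ1·cosφ2·sin²(Δλ/2)=0.1566487515; c=2·atan2(√a, √(1-a))=0.813853201; dist=6371·c=5185.059 ≈ 5185.1 km; running total=16171.8 km
Leg 2 bearing: y=sinΔλ·cosφ2=-0.36845277, x=cosφ1·sinφ2-sinφ1·cosφ2·cosΔλ=0.62664363; θ=atan2(y, x)=-30.4546° <0 so +360° → 329.5454° ≈ 329.5°
Leg 3: φ1=0.9433313, φ2=-0.7648417, Δφ=-1.7081729, Δλ=0.7591013 rad; a=sin²(Δφ/2)+cosφ1·cosφ2·sin²(Δλ/2)=0.6266189263; c=2·atan2(√a, √(1-a))=1.826822073; dist=6371·c=11638.683 ≈ 11638.7 km; running total=27810.5 km
Leg 3 bearing: y=sinΔλ·cosφ2=0.49658111, x=cosφ1·sinφ2-sinφ1·cosφ2·cosΔλ=-0.83022755; θ=atan2(y, x)=149.1152° ≈ 149.1°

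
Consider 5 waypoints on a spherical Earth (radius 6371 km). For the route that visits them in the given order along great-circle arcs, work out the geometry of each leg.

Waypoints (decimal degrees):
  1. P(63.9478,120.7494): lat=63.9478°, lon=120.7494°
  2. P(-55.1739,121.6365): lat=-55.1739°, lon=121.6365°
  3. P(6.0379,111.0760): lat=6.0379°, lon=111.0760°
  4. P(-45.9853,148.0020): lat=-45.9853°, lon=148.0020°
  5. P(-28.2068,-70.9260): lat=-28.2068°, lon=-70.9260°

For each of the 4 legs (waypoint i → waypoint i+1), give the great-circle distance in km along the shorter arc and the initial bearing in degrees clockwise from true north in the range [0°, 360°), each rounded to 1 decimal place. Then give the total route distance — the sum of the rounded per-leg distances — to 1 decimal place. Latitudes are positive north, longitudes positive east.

Leg 1: φ1=1.1160997, φ2=-0.9629662, Δφ=-2.0790659, Δλ=0.0154828 rad; a=sin²(Δφ/2)+cosφ1·cosφ2·sin²(Δλ/2)=0.7433481684; c=2·atan2(√a, √(1-a))=2.079100288; dist=6371·c=13245.948 ≈ 13245.9 km; running total=13245.9 km
Leg 1 bearing: y=sinΔλ·cosφ2=0.00884169, x=cosφ1·sinφ2-sinφ1·cosφ2·cosΔλ=-0.87352647; θ=atan2(y, x)=179.4201° ≈ 179.4°
Leg 2: φ1=-0.9629662, φ2=0.1053812, Δφ=1.0683475, Δλ=-0.1843155 rad; a=sin²(Δφ/2)+cosφ1·cosφ2·sin²(Δλ/2)=0.2640231345; c=2·atan2(√a, √(1-a))=1.079290799; dist=6371·c=6876.162 ≈ 6876.2 km; running total=20122.1 km
Leg 2 bearing: y=sinΔλ·cosφ2=-0.18225696, x=cosφ1·sinφ2-sinφ1·cosφ2·cosΔλ=0.86257874; θ=atan2(y, x)=-11.9307° <0 so +360° → 348.0693° ≈ 348.1°
Leg 3: φ1=0.1053812, φ2=-0.8025949, Δφ=-0.9079761, Δλ=0.6444803 rad; a=sin²(Δφ/2)+cosφ1·cosφ2·sin²(Δλ/2)=0.2616307666; c=2·atan2(√a, √(1-a))=1.073855677; dist=6371·c=6841.535 ≈ 6841.5 km; running total=26963.6 km
Leg 3 bearing: y=sinΔλ·cosφ2=0.41744984, x=cosφ1·sinφ2-sinφ1·cosφ2·cosΔλ=-0.77359942; θ=atan2(y, x)=151.6478° ≈ 151.6°
Leg 4: φ1=-0.8025949, φ2=-0.4923015, Δφ=0.3102934, Δλ=-3.8210144 rad; a=sin²(Δφ/2)+cosφ1·cosφ2·sin²(Δλ/2)=0.5682184562; c=2·atan2(√a, √(1-a))=1.707660121; dist=6371·c=10879.503 ≈ 10879.5 km; running total=37843.1 km
Leg 4 bearing: y=sinΔλ·cosφ2=0.55372588, x=cosφ1·sinφ2-sinφ1·cosφ2·cosΔλ=-0.82144545; θ=atan2(y, x)=146.0166° ≈ 146.0°

Leg 1: dist=13245.9 km, bearing=179.4°
Leg 2: dist=6876.2 km, bearing=348.1°
Leg 3: dist=6841.5 km, bearing=151.6°
Leg 4: dist=10879.5 km, bearing=146.0°
Total: 37843.1 km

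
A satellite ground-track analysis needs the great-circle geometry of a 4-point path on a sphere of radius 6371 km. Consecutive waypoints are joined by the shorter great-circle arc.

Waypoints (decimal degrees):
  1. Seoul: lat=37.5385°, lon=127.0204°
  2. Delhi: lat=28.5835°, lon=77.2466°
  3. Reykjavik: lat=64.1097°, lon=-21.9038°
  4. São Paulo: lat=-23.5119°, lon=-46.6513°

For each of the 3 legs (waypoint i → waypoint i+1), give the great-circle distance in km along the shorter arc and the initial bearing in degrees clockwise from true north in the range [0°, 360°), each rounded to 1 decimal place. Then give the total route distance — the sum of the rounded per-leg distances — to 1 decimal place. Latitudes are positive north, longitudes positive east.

Leg 1: dist=4688.8 km, bearing=272.9°
Leg 2: dist=7596.7 km, bearing=332.4°
Leg 3: dist=9977.4 km, bearing=202.6°
Total: 22262.9 km

Leg 1: φ1=0.6551704, φ2=0.4988762, Δφ=-0.1562942, Δλ=-0.8687167 rad; a=sin²(Δφ/2)+cosφ1·cosφ2·sin²(Δλ/2)=0.1294070077; c=2·atan2(√a, √(1-a))=0.735960988; dist=6371·c=4688.807 ≈ 4688.8 km; running total=4688.8 km
Leg 1 bearing: y=sinΔλ·cosφ2=-0.67044592, x=cosφ1·sinφ2-sinφ1·cosφ2·cosΔλ=0.03384669; θ=atan2(y, x)=-87.1099° <0 so +360° → 272.8901° ≈ 272.9°
Leg 2: φ1=0.4988762, φ2=1.1189253, Δφ=0.6200492, Δλ=-1.7305009 rad; a=sin²(Δφ/2)+cosφ1·cosφ2·sin²(Δλ/2)=0.3152784122; c=2·atan2(√a, √(1-a))=1.192386595; dist=6371·c=7596.695 ≈ 7596.7 km; running total=12285.5 km
Leg 2 bearing: y=sinΔλ·cosφ2=-0.43109282, x=cosφ1·sinφ2-sinφ1·cosφ2·cosΔλ=0.82320758; θ=atan2(y, x)=-27.6399° <0 so +360° → 332.3601° ≈ 332.4°
Leg 3: φ1=1.1189253, φ2=-0.4103601, Δφ=-1.5292854, Δλ=-0.4319254 rad; a=sin²(Δφ/2)+cosφ1·cosφ2·sin²(Δλ/2)=0.4976364762; c=2·atan2(√a, √(1-a))=1.566069262; dist=6371·c=9977.427 ≈ 9977.4 km; running total=22262.9 km
Leg 3 bearing: y=sinΔλ·cosφ2=-0.38386511, x=cosφ1·sinφ2-sinφ1·cosφ2·cosΔλ=-0.92337708; θ=atan2(y, x)=-157.4264° <0 so +360° → 202.5736° ≈ 202.6°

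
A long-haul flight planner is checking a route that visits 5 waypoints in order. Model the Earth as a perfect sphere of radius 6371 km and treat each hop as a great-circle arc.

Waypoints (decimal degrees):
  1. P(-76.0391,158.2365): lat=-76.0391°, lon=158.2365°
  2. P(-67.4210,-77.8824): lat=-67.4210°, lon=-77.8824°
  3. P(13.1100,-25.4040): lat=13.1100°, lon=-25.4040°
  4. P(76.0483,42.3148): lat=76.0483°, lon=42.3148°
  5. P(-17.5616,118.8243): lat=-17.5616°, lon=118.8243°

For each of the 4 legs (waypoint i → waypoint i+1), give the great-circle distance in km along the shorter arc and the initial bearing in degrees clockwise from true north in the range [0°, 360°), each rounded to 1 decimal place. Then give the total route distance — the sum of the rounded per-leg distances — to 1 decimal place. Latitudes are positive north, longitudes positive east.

Leg 1: φ1=-1.3271327, φ2=-1.1767184, Δφ=0.1504142, Δλ=-4.1210522 rad; a=sin²(Δφ/2)+cosφ1·cosφ2·sin²(Δλ/2)=0.0777823268; c=2·atan2(√a, √(1-a))=0.565286169; dist=6371·c=3601.438 ≈ 3601.4 km; running total=3601.4 km
Leg 1 bearing: y=sinΔλ·cosφ2=0.31875959, x=cosφ1·sinφ2-sinφ1·cosφ2·cosΔλ=-0.43048957; θ=atan2(y, x)=143.4816° ≈ 143.5°
Leg 2: φ1=-1.1767184, φ2=0.2288127, Δφ=1.4055311, Δλ=0.9159209 rad; a=sin²(Δφ/2)+cosφ1·cosφ2·sin²(Δλ/2)=0.4908388690; c=2·atan2(√a, √(1-a))=1.552473040; dist=6371·c=9890.806 ≈ 9890.8 km; running total=13492.2 km
Leg 2 bearing: y=sinΔλ·cosφ2=0.77245212, x=cosφ1·sinφ2-sinφ1·cosφ2·cosΔλ=0.63480865; θ=atan2(y, x)=50.5863° ≈ 50.6°
Leg 3: φ1=0.2288127, φ2=1.3272932, Δφ=1.0984806, Δλ=1.1819160 rad; a=sin²(Δφ/2)+cosφ1·cosφ2·sin²(Δλ/2)=0.3454187760; c=2·atan2(√a, √(1-a))=1.256484119; dist=6371·c=8005.060 ≈ 8005.1 km; running total=21497.3 km
Leg 3 bearing: y=sinΔλ·cosφ2=0.22310164, x=cosφ1·sinφ2-sinφ1·cosφ2·cosΔλ=0.92446971; θ=atan2(y, x)=13.5677° ≈ 13.6°
Leg 4: φ1=1.3272932, φ2=-0.3065077, Δφ=-1.6338010, Δλ=1.3353427 rad; a=sin²(Δφ/2)+cosφ1·cosφ2·sin²(Δλ/2)=0.6196027261; c=2·atan2(√a, √(1-a))=1.812343791; dist=6371·c=11546.442 ≈ 11546.4 km; running total=33043.7 km
Leg 4 bearing: y=sinΔλ·cosφ2=0.92708767, x=cosφ1·sinφ2-sinφ1·cosφ2·cosΔλ=-0.28859870; θ=atan2(y, x)=107.2912° ≈ 107.3°

Leg 1: dist=3601.4 km, bearing=143.5°
Leg 2: dist=9890.8 km, bearing=50.6°
Leg 3: dist=8005.1 km, bearing=13.6°
Leg 4: dist=11546.4 km, bearing=107.3°
Total: 33043.7 km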